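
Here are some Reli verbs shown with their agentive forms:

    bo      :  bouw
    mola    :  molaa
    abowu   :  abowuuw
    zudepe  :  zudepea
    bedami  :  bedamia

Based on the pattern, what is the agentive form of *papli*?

paplia

The alternation tracks the last vowel of the stem — -uw when the last vowel of the stem is a rounded vowel (*bo*, *abowu*); -a when the last vowel of the stem is an unrounded vowel (*mola*, *zudepe*, *bedami*).
*papli* — last vowel /i/ (an unrounded vowel) → -a → *paplia*.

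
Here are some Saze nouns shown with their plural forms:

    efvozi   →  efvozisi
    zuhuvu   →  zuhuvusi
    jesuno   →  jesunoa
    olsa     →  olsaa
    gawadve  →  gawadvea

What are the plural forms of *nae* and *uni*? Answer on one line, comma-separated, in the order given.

naea, unisi

The alternation tracks the last vowel of the stem — -si when the last vowel of the stem is a high vowel (*efvozi*, *zuhuvu*); -a when the last vowel of the stem is a non-high vowel (*jesuno*, *olsa*, *gawadve*).
*nae*: last vowel = /e/, a non-high vowel → -a → *naea*.
*uni*: last vowel = /i/, a high vowel → -si → *unisi*.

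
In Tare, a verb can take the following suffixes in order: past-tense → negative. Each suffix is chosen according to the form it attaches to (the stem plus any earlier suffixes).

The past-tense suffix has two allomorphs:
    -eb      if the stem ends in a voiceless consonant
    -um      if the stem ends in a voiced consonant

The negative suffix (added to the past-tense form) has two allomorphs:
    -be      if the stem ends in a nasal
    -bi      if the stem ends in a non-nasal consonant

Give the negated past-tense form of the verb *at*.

Since the final consonant of *at* is /t/ (voiceless), it takes -eb, giving *ateb*.
The past-tense form *ateb*: final consonant = /b/, non-nasal → -bi → *atebbi*.

atebbi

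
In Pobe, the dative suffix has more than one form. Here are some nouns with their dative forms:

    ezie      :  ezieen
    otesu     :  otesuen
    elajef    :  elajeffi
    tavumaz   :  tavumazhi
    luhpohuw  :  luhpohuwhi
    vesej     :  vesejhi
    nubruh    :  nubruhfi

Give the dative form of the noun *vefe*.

vefeen

The suffix is conditioned by the final sound: -fi when the stem ends in a voiceless consonant (*elajef*, *nubruh*); -hi when the stem ends in a voiced consonant (*tavumaz*, *luhpohuw*, *vesej*); -en when the stem ends in a vowel (*ezie*, *otesu*).
Since the final sound of *vefe* is /e/ (a vowel), it takes -en, giving *vefeen*.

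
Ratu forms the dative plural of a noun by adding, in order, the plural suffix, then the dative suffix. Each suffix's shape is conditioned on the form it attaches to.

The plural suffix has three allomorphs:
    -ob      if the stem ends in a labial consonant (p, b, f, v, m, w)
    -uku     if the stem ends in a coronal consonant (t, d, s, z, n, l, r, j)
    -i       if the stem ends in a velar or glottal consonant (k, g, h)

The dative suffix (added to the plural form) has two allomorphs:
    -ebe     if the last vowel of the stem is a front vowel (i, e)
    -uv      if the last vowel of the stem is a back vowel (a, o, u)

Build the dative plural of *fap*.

Since the final consonant of *fap* is /p/ (labial), it takes -ob, giving *fapob*.
The plural form *fapob*: last vowel = /o/, a back vowel → -uv → *fapobuv*.

fapobuv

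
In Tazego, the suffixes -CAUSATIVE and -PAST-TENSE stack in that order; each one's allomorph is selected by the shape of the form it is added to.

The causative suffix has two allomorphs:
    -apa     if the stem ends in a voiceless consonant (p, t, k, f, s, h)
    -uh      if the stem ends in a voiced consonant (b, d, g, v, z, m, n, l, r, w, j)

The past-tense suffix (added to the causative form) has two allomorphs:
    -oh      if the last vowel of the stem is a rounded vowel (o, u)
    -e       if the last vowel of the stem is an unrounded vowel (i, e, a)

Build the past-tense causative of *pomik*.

*pomik* — final consonant /k/ (voiceless) → -apa → *pomikapa*.
The causative form *pomikapa* — last vowel /a/ (an unrounded vowel) → -e → *pomikapae*.

pomikapae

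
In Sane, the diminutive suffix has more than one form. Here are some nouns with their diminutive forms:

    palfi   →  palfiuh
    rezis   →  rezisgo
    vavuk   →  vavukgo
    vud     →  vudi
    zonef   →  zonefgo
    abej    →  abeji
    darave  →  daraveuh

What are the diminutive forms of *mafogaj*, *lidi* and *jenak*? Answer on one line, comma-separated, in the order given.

mafogaji, lidiuh, jenakgo

The suffix is conditioned by the final sound: -go when the stem ends in a voiceless consonant (*rezis*, *vavuk*, *zonef*); -i when the stem ends in a voiced consonant (*vud*, *abej*); -uh when the stem ends in a vowel (*palfi*, *darave*).
Since the final sound of *mafogaj* is /j/ (a voiced consonant), it takes -i, giving *mafogaji*.
*lidi* — final sound /i/ (a vowel) → -uh → *lidiuh*.
*jenak*: final sound = /k/, a voiceless consonant → -go → *jenakgo*.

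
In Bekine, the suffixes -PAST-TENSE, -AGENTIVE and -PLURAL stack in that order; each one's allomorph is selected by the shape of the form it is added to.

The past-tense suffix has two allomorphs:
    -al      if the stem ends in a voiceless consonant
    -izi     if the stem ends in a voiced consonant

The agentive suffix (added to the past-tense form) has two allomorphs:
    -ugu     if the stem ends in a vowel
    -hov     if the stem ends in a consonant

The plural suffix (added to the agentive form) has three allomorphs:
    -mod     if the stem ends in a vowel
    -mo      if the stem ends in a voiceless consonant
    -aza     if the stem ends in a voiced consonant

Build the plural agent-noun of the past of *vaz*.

vaziziugumod

*vaz* — final consonant /z/ (voiced) → -izi → *vazizi*.
Since the final sound of the past-tense form *vazizi* is /i/ (a vowel), it takes -ugu, giving *vaziziugu*.
The final sound of the agentive form *vaziziugu* is /u/, which is a vowel, so the plural suffix is -mod, giving *vaziziugumod*.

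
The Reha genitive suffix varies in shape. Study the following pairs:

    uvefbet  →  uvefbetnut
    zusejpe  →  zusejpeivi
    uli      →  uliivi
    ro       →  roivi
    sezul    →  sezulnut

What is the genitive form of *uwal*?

The pattern is consonant vs. vowel: -nut when the stem ends in a consonant (*uvefbet*, *sezul*); -ivi when the stem ends in a vowel (*zusejpe*, *uli*, *ro*).
Since the final sound of *uwal* is /l/ (a consonant), it takes -nut, giving *uwalnut*.

uwalnut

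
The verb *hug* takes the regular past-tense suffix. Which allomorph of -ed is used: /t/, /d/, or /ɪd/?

The stem *hug* ends in a voiced sound other than /d/.
The -ed suffix is realized as /ɪd/ after /t, d/; as /t/ after other voiceless consonants; and as /d/ after other voiced sounds.
So -ed on *hug* is pronounced /d/.

/d/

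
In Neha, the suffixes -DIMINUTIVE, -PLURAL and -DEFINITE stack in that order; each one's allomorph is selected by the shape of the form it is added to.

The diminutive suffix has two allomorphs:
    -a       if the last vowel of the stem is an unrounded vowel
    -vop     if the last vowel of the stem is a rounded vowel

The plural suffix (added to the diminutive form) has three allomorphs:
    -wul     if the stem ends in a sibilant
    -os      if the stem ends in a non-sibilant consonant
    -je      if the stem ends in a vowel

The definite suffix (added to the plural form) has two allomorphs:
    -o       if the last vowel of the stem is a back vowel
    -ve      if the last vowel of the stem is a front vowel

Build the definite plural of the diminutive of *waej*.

The last vowel of *waej* is /e/, which is an unrounded vowel, so the diminutive suffix is -a, giving *waeja*.
The diminutive form *waeja*: final sound = /a/, a vowel → -je → *waejaje*.
The plural form *waejaje* — last vowel /e/ (a front vowel) → -ve → *waejajeve*.

waejajeve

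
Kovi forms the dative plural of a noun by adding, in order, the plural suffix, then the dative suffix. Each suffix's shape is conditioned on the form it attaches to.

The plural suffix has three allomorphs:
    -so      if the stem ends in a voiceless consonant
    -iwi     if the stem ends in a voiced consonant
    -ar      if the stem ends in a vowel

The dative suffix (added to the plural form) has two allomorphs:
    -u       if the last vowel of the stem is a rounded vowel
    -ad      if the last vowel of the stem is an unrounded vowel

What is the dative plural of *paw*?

The final sound of *paw* is /w/, which is a voiced consonant, so the plural suffix is -iwi, giving *pawiwi*.
The last vowel of the plural form *pawiwi* is /i/, which is an unrounded vowel, so the dative suffix is -ad, giving *pawiwiad*.

pawiwiad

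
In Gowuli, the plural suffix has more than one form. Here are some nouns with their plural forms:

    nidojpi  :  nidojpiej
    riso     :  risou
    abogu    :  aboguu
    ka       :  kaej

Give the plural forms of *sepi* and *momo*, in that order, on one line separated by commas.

sepiej, momou

The suffix is conditioned by the last vowel: -u when the last vowel of the stem is a rounded vowel (*riso*, *abogu*); -ej when the last vowel of the stem is an unrounded vowel (*nidojpi*, *ka*).
*sepi*: last vowel = /i/, an unrounded vowel → -ej → *sepiej*.
The last vowel of *momo* is /o/, which is a rounded vowel, so the suffix is -u, giving *momou*.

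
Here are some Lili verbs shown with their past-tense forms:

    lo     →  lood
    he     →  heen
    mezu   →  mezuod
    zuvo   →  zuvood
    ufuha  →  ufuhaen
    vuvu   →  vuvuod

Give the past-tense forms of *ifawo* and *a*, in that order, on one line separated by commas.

The alternation tracks the last vowel of the stem — -od when the last vowel of the stem is a rounded vowel (*lo*, *mezu*, *zuvo*, *vuvu*); -en when the last vowel of the stem is an unrounded vowel (*he*, *ufuha*).
*ifawo* — last vowel /o/ (a rounded vowel) → -od → *ifawood*.
*a*: last vowel = /a/, an unrounded vowel → -en → *aen*.

ifawood, aen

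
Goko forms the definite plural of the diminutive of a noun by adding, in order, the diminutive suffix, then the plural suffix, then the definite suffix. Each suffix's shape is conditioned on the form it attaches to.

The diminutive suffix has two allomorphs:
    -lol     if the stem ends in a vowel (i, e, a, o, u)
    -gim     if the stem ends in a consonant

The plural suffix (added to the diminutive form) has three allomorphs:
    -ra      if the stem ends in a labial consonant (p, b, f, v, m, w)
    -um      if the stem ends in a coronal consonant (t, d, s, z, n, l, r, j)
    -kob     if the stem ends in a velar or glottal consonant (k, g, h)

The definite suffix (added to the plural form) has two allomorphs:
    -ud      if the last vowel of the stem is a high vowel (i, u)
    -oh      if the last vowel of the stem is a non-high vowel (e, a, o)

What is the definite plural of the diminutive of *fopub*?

fopubgimraoh

*fopub* — final sound /b/ (a consonant) → -gim → *fopubgim*.
Since the final consonant of the diminutive form *fopubgim* is /m/ (labial), it takes -ra, giving *fopubgimra*.
Since the last vowel of the plural form *fopubgimra* is /a/ (a non-high vowel), it takes -oh, giving *fopubgimraoh*.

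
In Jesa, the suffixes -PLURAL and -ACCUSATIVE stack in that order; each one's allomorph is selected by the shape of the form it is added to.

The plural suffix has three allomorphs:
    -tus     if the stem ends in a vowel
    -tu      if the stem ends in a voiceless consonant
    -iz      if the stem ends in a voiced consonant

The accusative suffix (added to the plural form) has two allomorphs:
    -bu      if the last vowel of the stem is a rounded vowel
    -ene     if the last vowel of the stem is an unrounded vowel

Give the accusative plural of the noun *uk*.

The final sound of *uk* is /k/, which is a voiceless consonant, so the plural suffix is -tu, giving *uktu*.
The plural form *uktu*: last vowel = /u/, a rounded vowel → -bu → *uktubu*.

uktubu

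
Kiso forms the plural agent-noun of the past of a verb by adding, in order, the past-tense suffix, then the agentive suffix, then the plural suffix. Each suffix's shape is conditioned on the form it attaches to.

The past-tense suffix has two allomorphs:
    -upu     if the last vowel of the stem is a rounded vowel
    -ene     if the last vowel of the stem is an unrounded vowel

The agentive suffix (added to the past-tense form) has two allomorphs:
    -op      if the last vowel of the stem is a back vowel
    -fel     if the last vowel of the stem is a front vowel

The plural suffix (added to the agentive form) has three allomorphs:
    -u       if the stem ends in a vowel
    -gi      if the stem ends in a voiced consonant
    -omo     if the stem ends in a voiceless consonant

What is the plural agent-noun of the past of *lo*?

Since the last vowel of *lo* is /o/ (a rounded vowel), it takes -upu, giving *loupu*.
Since the last vowel of the past-tense form *loupu* is /u/ (a back vowel), it takes -op, giving *loupuop*.
The agentive form *loupuop*: final sound = /p/, a voiceless consonant → -omo → *loupuopomo*.

loupuopomo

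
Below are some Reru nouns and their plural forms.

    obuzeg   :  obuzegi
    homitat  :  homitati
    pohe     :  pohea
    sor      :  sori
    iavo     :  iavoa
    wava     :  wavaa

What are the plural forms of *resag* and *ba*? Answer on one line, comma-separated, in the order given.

resagi, baa

The pattern is consonant vs. vowel: -i when the stem ends in a consonant (*obuzeg*, *homitat*, *sor*); -a when the stem ends in a vowel (*pohe*, *iavo*, *wava*).
*resag*: final sound = /g/, a consonant → -i → *resagi*.
*ba* — final sound /a/ (a vowel) → -a → *baa*.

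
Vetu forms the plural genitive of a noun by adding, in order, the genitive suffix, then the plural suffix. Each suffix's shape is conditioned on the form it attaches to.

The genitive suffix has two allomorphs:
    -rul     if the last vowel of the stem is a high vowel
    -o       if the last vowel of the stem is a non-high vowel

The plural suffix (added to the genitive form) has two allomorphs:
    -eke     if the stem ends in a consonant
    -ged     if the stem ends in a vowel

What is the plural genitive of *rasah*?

rasahoged

Since the last vowel of *rasah* is /a/ (a non-high vowel), it takes -o, giving *rasaho*.
Since the final sound of the genitive form *rasaho* is /o/ (a vowel), it takes -ged, giving *rasahoged*.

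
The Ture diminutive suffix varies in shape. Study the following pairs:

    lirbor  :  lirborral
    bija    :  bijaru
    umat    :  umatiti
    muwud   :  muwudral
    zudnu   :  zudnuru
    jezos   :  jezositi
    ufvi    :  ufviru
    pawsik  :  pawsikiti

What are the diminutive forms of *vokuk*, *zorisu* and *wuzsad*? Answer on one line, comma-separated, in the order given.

Looking at the final sound of each stem: -iti when the stem ends in a voiceless consonant (*umat*, *jezos*, *pawsik*); -ral when the stem ends in a voiced consonant (*lirbor*, *muwud*); -ru when the stem ends in a vowel (*bija*, *zudnu*, *ufvi*).
The final sound of *vokuk* is /k/, which is a voiceless consonant, so the suffix is -iti, giving *vokukiti*.
Since the final sound of *zorisu* is /u/ (a vowel), it takes -ru, giving *zorisuru*.
The final sound of *wuzsad* is /d/, which is a voiced consonant, so the suffix is -ral, giving *wuzsadral*.

vokukiti, zorisuru, wuzsadral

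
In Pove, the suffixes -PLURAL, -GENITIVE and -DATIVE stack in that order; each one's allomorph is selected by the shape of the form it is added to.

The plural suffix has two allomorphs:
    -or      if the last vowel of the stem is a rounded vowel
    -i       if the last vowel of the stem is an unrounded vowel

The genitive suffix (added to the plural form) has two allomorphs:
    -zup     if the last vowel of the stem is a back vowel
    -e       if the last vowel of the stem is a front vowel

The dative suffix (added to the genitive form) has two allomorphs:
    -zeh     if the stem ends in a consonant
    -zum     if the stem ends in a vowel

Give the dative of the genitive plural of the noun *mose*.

moseiezum

Since the last vowel of *mose* is /e/ (an unrounded vowel), it takes -i, giving *mosei*.
Since the last vowel of the plural form *mosei* is /i/ (a front vowel), it takes -e, giving *moseie*.
The genitive form *moseie*: final sound = /e/, a vowel → -zum → *moseiezum*.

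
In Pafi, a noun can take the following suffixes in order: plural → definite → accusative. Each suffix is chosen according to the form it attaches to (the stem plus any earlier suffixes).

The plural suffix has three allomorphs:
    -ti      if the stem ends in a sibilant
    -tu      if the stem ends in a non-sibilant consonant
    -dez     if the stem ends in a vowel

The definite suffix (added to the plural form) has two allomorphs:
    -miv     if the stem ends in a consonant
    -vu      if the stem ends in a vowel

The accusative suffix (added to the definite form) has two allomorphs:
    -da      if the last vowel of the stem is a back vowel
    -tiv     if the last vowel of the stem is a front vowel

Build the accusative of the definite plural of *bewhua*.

*bewhua*: final sound = /a/, a vowel → -dez → *bewhuadez*.
The final sound of the plural form *bewhuadez* is /z/, which is a consonant, so the definite suffix is -miv, giving *bewhuadezmiv*.
Since the last vowel of the definite form *bewhuadezmiv* is /i/ (a front vowel), it takes -tiv, giving *bewhuadezmivtiv*.

bewhuadezmivtiv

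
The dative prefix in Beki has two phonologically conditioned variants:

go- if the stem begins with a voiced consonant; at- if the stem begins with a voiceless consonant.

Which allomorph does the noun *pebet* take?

*pebet*: first consonant = /p/, voiceless → at-.

at-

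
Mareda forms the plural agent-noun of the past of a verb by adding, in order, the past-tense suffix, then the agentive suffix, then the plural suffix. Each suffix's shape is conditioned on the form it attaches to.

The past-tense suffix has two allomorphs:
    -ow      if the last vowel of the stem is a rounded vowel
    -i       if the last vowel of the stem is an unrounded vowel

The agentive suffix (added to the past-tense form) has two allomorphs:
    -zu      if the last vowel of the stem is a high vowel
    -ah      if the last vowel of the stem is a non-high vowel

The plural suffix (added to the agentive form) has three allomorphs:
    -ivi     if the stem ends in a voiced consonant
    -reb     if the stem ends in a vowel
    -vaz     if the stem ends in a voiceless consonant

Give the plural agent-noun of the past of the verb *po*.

poowahvaz

*po*: last vowel = /o/, a rounded vowel → -ow → *poow*.
The last vowel of the past-tense form *poow* is /o/, which is a non-high vowel, so the agentive suffix is -ah, giving *poowah*.
The final sound of the agentive form *poowah* is /h/, which is a voiceless consonant, so the plural suffix is -vaz, giving *poowahvaz*.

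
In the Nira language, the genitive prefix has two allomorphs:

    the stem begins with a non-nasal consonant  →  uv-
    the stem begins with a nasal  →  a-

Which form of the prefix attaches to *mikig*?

a-

*mikig*: first consonant = /m/, a nasal → a-.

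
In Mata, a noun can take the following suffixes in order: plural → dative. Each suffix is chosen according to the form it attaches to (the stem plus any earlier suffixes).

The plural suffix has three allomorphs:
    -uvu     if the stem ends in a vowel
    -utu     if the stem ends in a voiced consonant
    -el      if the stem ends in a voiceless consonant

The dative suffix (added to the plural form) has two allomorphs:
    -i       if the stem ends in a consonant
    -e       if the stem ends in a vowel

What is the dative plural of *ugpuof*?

*ugpuof*: final sound = /f/, a voiceless consonant → -el → *ugpuofel*.
Since the final sound of the plural form *ugpuofel* is /l/ (a consonant), it takes -i, giving *ugpuofeli*.

ugpuofeli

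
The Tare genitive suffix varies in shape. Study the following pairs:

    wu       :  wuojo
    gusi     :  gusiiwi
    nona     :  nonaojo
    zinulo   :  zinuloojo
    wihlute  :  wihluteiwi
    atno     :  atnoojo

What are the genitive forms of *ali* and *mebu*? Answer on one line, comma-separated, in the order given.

The suffix is conditioned by the last vowel: -iwi when the last vowel of the stem is a front vowel (*gusi*, *wihlute*); -ojo when the last vowel of the stem is a back vowel (*wu*, *nona*, *zinulo*, *atno*).
*ali*: last vowel = /i/, a front vowel → -iwi → *aliiwi*.
*mebu*: last vowel = /u/, a back vowel → -ojo → *mebuojo*.

aliiwi, mebuojo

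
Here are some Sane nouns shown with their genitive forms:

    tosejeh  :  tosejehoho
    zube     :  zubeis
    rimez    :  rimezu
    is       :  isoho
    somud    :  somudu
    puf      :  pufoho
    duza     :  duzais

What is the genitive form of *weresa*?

weresais

The suffix is conditioned by the final sound: -oho when the stem ends in a voiceless consonant (*tosejeh*, *is*, *puf*); -u when the stem ends in a voiced consonant (*rimez*, *somud*); -is when the stem ends in a vowel (*zube*, *duza*).
*weresa* — final sound /a/ (a vowel) → -is → *weresais*.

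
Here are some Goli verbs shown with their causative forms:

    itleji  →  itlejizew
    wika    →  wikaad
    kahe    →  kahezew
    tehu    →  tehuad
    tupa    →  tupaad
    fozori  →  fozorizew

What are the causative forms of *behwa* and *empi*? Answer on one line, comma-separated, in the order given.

The suffix is conditioned by the last vowel: -zew when the last vowel of the stem is a front vowel (*itleji*, *kahe*, *fozori*); -ad when the last vowel of the stem is a back vowel (*wika*, *tehu*, *tupa*).
*behwa*: last vowel = /a/, a back vowel → -ad → *behwaad*.
*empi*: last vowel = /i/, a front vowel → -zew → *empizew*.

behwaad, empizew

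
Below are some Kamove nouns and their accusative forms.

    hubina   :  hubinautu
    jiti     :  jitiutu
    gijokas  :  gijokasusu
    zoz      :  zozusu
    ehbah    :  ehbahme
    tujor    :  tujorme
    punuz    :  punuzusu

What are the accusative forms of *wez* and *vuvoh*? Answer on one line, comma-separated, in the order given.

wezusu, vuvohme

The alternation tracks the final sound of the stem — -usu when the stem ends in a sibilant (*gijokas*, *zoz*, *punuz*); -me when the stem ends in a non-sibilant consonant (*ehbah*, *tujor*); -utu when the stem ends in a vowel (*hubina*, *jiti*).
*wez* — final sound /z/ (a sibilant) → -usu → *wezusu*.
The final sound of *vuvoh* is /h/, which is a non-sibilant consonant, so the suffix is -me, giving *vuvohme*.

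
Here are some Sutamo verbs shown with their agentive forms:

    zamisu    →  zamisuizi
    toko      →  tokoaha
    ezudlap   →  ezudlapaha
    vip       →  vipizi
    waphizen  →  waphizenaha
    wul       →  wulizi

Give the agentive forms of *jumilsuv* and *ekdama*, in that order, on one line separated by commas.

The pattern is height harmony: -izi when the last vowel of the stem is a high vowel (*zamisu*, *vip*, *wul*); -aha when the last vowel of the stem is a non-high vowel (*toko*, *ezudlap*, *waphizen*).
*jumilsuv* — last vowel /u/ (a high vowel) → -izi → *jumilsuvizi*.
*ekdama* — last vowel /a/ (a non-high vowel) → -aha → *ekdamaaha*.

jumilsuvizi, ekdamaaha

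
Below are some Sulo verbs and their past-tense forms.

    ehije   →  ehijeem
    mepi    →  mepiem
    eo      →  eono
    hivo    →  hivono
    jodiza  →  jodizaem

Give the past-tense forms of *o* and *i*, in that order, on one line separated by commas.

ono, iem

Looking at the last vowel of each stem: -no when the last vowel of the stem is a rounded vowel (*eo*, *hivo*); -em when the last vowel of the stem is an unrounded vowel (*ehije*, *mepi*, *jodiza*).
*o*: last vowel = /o/, a rounded vowel → -no → *ono*.
The last vowel of *i* is /i/, which is an unrounded vowel, so the suffix is -em, giving *iem*.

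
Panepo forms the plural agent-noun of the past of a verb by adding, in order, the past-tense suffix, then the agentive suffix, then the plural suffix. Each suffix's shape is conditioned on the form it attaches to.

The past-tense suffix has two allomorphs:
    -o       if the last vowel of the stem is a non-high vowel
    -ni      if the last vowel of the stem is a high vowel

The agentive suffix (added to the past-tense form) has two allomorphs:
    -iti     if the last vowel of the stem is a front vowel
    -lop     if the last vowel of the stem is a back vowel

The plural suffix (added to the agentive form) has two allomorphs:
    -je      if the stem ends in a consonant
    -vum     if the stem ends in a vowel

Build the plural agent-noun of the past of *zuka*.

zukaolopje

The last vowel of *zuka* is /a/, which is a non-high vowel, so the past-tense suffix is -o, giving *zukao*.
The past-tense form *zukao* — last vowel /o/ (a back vowel) → -lop → *zukaolop*.
The final sound of the agentive form *zukaolop* is /p/, which is a consonant, so the plural suffix is -je, giving *zukaolopje*.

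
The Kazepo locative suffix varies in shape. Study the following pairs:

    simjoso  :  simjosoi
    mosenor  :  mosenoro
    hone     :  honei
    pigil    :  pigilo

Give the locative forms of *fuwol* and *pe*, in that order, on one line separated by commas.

fuwolo, pei

The pattern is consonant vs. vowel: -o when the stem ends in a consonant (*mosenor*, *pigil*); -i when the stem ends in a vowel (*simjoso*, *hone*).
*fuwol*: final sound = /l/, a consonant → -o → *fuwolo*.
*pe* — final sound /e/ (a vowel) → -i → *pei*.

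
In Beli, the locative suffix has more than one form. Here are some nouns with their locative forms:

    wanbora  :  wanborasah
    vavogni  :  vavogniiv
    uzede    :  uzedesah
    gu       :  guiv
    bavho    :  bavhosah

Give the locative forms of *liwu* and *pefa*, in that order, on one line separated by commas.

The pattern is height harmony: -iv when the last vowel of the stem is a high vowel (*vavogni*, *gu*); -sah when the last vowel of the stem is a non-high vowel (*wanbora*, *uzede*, *bavho*).
*liwu*: last vowel = /u/, a high vowel → -iv → *liwuiv*.
*pefa* — last vowel /a/ (a non-high vowel) → -sah → *pefasah*.

liwuiv, pefasah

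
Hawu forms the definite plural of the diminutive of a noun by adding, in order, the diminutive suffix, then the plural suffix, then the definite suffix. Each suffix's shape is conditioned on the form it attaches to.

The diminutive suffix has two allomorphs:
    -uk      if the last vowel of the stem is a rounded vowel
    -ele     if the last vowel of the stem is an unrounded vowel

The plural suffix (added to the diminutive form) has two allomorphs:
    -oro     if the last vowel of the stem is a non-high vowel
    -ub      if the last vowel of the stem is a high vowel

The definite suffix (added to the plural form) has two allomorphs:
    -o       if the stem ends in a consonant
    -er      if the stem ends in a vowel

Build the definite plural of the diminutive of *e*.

eeleoroer

*e* — last vowel /e/ (an unrounded vowel) → -ele → *eele*.
The diminutive form *eele* — last vowel /e/ (a non-high vowel) → -oro → *eeleoro*.
The plural form *eeleoro* — final sound /o/ (a vowel) → -er → *eeleoroer*.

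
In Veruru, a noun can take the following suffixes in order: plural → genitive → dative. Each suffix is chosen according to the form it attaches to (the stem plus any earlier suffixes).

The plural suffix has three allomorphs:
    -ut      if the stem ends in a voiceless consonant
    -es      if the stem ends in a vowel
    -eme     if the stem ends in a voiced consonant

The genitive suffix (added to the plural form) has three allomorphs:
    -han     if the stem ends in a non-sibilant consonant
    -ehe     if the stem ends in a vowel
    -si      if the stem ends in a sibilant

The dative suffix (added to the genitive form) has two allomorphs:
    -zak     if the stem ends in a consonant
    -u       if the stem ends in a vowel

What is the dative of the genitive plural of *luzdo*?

luzdoessiu

The final sound of *luzdo* is /o/, which is a vowel, so the plural suffix is -es, giving *luzdoes*.
The plural form *luzdoes* — final sound /s/ (a sibilant) → -si → *luzdoessi*.
The genitive form *luzdoessi* — final sound /i/ (a vowel) → -u → *luzdoessiu*.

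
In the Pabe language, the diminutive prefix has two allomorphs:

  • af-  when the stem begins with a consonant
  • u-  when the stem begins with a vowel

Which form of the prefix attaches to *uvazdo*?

u-

*uvazdo* — first sound /u/ (a vowel) → u-.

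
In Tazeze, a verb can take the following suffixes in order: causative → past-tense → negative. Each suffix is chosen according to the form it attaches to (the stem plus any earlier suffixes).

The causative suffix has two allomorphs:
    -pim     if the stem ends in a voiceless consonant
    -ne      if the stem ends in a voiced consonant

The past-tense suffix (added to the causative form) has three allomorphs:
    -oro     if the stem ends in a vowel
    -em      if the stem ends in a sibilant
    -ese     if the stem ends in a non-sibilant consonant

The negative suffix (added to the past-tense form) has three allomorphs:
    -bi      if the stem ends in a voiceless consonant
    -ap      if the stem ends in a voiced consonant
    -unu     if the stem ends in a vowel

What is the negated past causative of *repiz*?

repizneorounu

The final consonant of *repiz* is /z/, which is voiced, so the causative suffix is -ne, giving *repizne*.
The causative form *repizne*: final sound = /e/, a vowel → -oro → *repizneoro*.
The final sound of the past-tense form *repizneoro* is /o/, which is a vowel, so the negative suffix is -unu, giving *repizneorounu*.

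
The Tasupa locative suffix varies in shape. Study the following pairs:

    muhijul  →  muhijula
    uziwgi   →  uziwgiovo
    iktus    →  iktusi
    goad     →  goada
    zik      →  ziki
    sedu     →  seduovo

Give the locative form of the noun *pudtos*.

The alternation tracks the final sound of the stem — -i when the stem ends in a voiceless consonant (*iktus*, *zik*); -a when the stem ends in a voiced consonant (*muhijul*, *goad*); -ovo when the stem ends in a vowel (*uziwgi*, *sedu*).
Since the final sound of *pudtos* is /s/ (a voiceless consonant), it takes -i, giving *pudtosi*.

pudtosi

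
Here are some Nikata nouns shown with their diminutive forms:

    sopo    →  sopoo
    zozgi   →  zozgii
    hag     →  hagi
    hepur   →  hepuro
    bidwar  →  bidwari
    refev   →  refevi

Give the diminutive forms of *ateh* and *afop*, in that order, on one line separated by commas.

atehi, afopo

Looking at the last vowel of each stem: -o when the last vowel of the stem is a rounded vowel (*sopo*, *hepur*); -i when the last vowel of the stem is an unrounded vowel (*zozgi*, *hag*, *bidwar*, *refev*).
The last vowel of *ateh* is /e/, which is an unrounded vowel, so the suffix is -i, giving *atehi*.
The last vowel of *afop* is /o/, which is a rounded vowel, so the suffix is -o, giving *afopo*.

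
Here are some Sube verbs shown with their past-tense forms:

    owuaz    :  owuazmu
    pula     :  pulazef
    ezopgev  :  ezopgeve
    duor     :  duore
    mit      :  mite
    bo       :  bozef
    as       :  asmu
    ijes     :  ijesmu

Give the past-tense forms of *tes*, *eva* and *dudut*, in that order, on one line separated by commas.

Looking at the final sound of each stem: -mu when the stem ends in a sibilant (*owuaz*, *as*, *ijes*); -e when the stem ends in a non-sibilant consonant (*ezopgev*, *duor*, *mit*); -zef when the stem ends in a vowel (*pula*, *bo*).
Since the final sound of *tes* is /s/ (a sibilant), it takes -mu, giving *tesmu*.
Since the final sound of *eva* is /a/ (a vowel), it takes -zef, giving *evazef*.
The final sound of *dudut* is /t/, which is a non-sibilant consonant, so the suffix is -e, giving *dudute*.

tesmu, evazef, dudute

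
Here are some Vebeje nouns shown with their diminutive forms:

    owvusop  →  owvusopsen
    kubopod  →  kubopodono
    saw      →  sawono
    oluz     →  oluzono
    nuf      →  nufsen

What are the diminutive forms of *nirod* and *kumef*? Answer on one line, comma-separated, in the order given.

nirodono, kumefsen

Looking at the final consonant of each stem: -sen when the stem ends in a voiceless consonant (*owvusop*, *nuf*); -ono when the stem ends in a voiced consonant (*kubopod*, *saw*, *oluz*).
*nirod*: final consonant = /d/, voiced → -ono → *nirodono*.
*kumef* — final consonant /f/ (voiceless) → -sen → *kumefsen*.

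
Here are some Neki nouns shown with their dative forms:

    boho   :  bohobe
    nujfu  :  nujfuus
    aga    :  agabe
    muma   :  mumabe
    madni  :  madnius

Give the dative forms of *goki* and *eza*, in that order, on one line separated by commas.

gokius, ezabe

The pattern is height harmony: -us when the last vowel of the stem is a high vowel (*nujfu*, *madni*); -be when the last vowel of the stem is a non-high vowel (*boho*, *aga*, *muma*).
*goki*: last vowel = /i/, a high vowel → -us → *gokius*.
The last vowel of *eza* is /a/, which is a non-high vowel, so the suffix is -be, giving *ezabe*.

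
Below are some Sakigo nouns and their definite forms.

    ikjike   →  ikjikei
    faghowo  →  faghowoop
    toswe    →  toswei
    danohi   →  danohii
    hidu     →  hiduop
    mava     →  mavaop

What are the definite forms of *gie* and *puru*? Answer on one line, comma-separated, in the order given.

Looking at the last vowel of each stem: -i when the last vowel of the stem is a front vowel (*ikjike*, *toswe*, *danohi*); -op when the last vowel of the stem is a back vowel (*faghowo*, *hidu*, *mava*).
*gie*: last vowel = /e/, a front vowel → -i → *giei*.
*puru*: last vowel = /u/, a back vowel → -op → *puruop*.

giei, puruop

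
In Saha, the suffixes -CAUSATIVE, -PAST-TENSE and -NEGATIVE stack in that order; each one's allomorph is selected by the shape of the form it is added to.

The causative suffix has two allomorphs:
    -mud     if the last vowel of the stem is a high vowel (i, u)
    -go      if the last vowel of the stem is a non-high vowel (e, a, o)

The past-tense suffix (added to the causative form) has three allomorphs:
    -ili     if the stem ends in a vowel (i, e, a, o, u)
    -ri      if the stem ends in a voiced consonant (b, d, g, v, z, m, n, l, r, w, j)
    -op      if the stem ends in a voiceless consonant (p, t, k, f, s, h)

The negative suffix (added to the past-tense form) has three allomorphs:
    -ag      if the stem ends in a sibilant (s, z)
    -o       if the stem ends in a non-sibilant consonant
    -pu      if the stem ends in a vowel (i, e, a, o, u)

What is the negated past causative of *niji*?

*niji*: last vowel = /i/, a high vowel → -mud → *nijimud*.
The final sound of the causative form *nijimud* is /d/, which is a voiced consonant, so the past-tense suffix is -ri, giving *nijimudri*.
The past-tense form *nijimudri*: final sound = /i/, a vowel → -pu → *nijimudripu*.

nijimudripu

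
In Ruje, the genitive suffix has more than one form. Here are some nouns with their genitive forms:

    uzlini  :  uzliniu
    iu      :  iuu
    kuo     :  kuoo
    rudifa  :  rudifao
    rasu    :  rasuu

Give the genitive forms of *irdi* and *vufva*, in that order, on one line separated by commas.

irdiu, vufvao

The suffix is conditioned by the last vowel: -u when the last vowel of the stem is a high vowel (*uzlini*, *iu*, *rasu*); -o when the last vowel of the stem is a non-high vowel (*kuo*, *rudifa*).
*irdi*: last vowel = /i/, a high vowel → -u → *irdiu*.
*vufva* — last vowel /a/ (a non-high vowel) → -o → *vufvao*.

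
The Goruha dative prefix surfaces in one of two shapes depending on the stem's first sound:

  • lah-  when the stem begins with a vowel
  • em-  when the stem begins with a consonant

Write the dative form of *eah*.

Since the first sound of *eah* is /e/ (a vowel), it takes lah-, giving *laheah*.

laheah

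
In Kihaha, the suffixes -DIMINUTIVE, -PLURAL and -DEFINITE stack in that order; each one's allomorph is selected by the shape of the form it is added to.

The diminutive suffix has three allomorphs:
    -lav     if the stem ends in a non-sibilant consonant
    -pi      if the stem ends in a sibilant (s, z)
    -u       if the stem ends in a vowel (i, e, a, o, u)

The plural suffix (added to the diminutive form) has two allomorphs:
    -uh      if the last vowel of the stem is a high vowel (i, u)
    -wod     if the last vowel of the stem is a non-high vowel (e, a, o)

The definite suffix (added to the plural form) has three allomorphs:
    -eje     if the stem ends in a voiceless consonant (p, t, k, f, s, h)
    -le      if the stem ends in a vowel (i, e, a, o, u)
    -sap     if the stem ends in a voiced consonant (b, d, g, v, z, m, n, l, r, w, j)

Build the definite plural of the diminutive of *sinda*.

sindauuheje

*sinda* — final sound /a/ (a vowel) → -u → *sindau*.
The diminutive form *sindau* — last vowel /u/ (a high vowel) → -uh → *sindauuh*.
Since the final sound of the plural form *sindauuh* is /h/ (a voiceless consonant), it takes -eje, giving *sindauuheje*.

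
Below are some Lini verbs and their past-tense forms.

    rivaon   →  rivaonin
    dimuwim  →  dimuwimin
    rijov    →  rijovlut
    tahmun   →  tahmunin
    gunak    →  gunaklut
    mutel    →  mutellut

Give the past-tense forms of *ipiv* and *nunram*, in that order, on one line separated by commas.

The pattern is nasality of the final consonant: -in when the stem ends in a nasal (*rivaon*, *dimuwim*, *tahmun*); -lut when the stem ends in a non-nasal consonant (*rijov*, *gunak*, *mutel*).
Since the final consonant of *ipiv* is /v/ (non-nasal), it takes -lut, giving *ipivlut*.
Since the final consonant of *nunram* is /m/ (a nasal), it takes -in, giving *nunramin*.

ipivlut, nunramin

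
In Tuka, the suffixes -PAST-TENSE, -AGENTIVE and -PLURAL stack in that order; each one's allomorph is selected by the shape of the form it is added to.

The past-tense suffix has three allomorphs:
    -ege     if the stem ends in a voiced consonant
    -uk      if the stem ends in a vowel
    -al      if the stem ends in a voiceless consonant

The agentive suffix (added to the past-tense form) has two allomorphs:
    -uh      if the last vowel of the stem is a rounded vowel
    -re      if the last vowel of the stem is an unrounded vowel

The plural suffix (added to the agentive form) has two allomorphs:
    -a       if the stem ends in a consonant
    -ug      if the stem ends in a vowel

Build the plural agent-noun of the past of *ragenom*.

ragenomegereug

The final sound of *ragenom* is /m/, which is a voiced consonant, so the past-tense suffix is -ege, giving *ragenomege*.
The past-tense form *ragenomege* — last vowel /e/ (an unrounded vowel) → -re → *ragenomegere*.
Since the final sound of the agentive form *ragenomegere* is /e/ (a vowel), it takes -ug, giving *ragenomegereug*.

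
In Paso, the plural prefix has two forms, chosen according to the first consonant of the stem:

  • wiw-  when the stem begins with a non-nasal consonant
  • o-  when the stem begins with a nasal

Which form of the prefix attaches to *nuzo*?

The first consonant of *nuzo* is /n/, which is a nasal, so the prefix is o-.

o-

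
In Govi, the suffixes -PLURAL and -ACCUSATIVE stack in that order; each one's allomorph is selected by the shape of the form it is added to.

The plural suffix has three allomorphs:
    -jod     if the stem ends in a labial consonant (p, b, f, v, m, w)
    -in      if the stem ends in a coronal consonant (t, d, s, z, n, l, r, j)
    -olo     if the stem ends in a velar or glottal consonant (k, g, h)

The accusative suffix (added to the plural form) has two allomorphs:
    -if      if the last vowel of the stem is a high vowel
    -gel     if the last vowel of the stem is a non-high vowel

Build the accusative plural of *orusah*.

Since the final consonant of *orusah* is /h/ (velar/glottal), it takes -olo, giving *orusaholo*.
The plural form *orusaholo* — last vowel /o/ (a non-high vowel) → -gel → *orusahologel*.

orusahologel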